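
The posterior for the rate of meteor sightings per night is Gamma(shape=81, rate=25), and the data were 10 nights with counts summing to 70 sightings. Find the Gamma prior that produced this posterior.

Gamma(shape=11, rate=15)

A Gamma(α, β) prior (rate parametrization) on a Poisson rate with n observations summing to S gives posterior Gamma(α+S, β+n).
So α = 81 − 70 = 11 and β = 25 − 10 = 15.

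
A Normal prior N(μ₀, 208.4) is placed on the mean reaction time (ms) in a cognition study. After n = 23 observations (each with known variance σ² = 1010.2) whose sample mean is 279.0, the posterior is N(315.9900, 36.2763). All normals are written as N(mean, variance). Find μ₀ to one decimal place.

The posterior mean is a precision-weighted average: μ_n = (τ₀μ₀ + τ_data·x̄)/(τ₀+τ_data), with τ₀=1/σ₀² and τ_data=n/σ².
Here τ₀ = 1/208.4 = 0.004798 and τ_data = 23/1010.2 = 0.022768, so τ_n = 0.027566.
Rearranging for μ₀: μ₀ = (μ_n·τ_n − τ_data·x̄)/τ₀ = (315.9900·0.027566 − 0.022768·279.0) / 0.004798 = 2.358308/0.004798 ≈ 491.5.

μ₀ = 491.5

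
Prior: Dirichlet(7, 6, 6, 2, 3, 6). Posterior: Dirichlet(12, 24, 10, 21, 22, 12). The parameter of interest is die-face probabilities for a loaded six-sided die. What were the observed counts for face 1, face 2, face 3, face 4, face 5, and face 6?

counts (5, 18, 4, 19, 19, 6)

For a Dirichlet(α) prior with multinomial counts c, the posterior is Dirichlet(α + c) componentwise.
Counts are posterior − prior componentwise: 12−7=5, 24−6=18, 10−6=4, 21−2=19, 22−3=19, 12−6=6.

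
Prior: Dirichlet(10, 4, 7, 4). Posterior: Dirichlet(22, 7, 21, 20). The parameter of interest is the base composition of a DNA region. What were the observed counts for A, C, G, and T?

For a Dirichlet(α) prior with multinomial counts c, the posterior is Dirichlet(α + c) componentwise.
Counts are posterior − prior componentwise: 22−10=12, 7−4=3, 21−7=14, 20−4=16.

counts (12, 3, 14, 16)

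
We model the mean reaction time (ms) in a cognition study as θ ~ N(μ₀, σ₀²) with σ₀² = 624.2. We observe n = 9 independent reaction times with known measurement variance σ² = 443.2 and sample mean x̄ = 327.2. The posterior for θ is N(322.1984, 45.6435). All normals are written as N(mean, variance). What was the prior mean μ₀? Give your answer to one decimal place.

With known observation variance, the Normal–Normal posterior has precision τ_n = τ₀ + n/σ² and mean μ_n = (τ₀μ₀ + (n/σ²)x̄)/τ_n.
Here τ₀ = 1/624.2 = 0.001602 and τ_data = 9/443.2 = 0.020307, so τ_n = 0.021909.
Rearranging for μ₀: μ₀ = (μ_n·τ_n − τ_data·x̄)/τ₀ = (322.1984·0.021909 − 0.020307·327.2) / 0.001602 = 0.414594/0.001602 ≈ 258.8.

μ₀ = 258.8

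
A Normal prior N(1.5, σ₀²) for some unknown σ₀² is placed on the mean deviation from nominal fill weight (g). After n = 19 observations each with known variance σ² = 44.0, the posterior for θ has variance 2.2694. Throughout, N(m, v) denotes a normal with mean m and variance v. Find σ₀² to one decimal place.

σ₀² = 113.3

For the Normal–Normal model with known σ², precisions add: τ_n = τ₀ + n/σ².
So 1/σ₀² = 1/2.2694 − 19/44.0 = 0.440645 − 0.431818 = 0.008827.
Hence σ₀² = 1/0.008827 ≈ 113.3.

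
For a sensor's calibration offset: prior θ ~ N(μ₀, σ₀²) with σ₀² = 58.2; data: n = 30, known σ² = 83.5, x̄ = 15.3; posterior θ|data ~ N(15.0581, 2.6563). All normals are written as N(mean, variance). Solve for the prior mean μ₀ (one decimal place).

With known observation variance, the Normal–Normal posterior has precision τ_n = τ₀ + n/σ² and mean μ_n = (τ₀μ₀ + (n/σ²)x̄)/τ_n.
Here τ₀ = 1/58.2 = 0.017182 and τ_data = 30/83.5 = 0.359281, so τ_n = 0.376463.
Rearranging for μ₀: μ₀ = (μ_n·τ_n − τ_data·x̄)/τ₀ = (15.0581·0.376463 − 0.359281·15.3) / 0.017182 = 0.171818/0.017182 ≈ 10.0.

μ₀ = 10.0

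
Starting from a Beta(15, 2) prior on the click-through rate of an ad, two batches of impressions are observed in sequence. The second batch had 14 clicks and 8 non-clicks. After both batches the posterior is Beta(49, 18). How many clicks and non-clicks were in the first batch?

20 clicks and 8 non-clicks

Because Beta–binomial updating is additive in the counts, the combined data contributed (α_post−α_prior, β_post−β_prior) successes and failures.
Total across both batches: 49−15=34 clicks, 18−2=16 non-clicks.
Subtract the second batch: 34−14=20 clicks and 16−8=8 non-clicks.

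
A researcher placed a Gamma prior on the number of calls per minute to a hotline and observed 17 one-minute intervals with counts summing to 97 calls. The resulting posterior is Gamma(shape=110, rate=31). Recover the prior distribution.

A Gamma(α, β) prior (rate parametrization) on a Poisson rate with n observations summing to S gives posterior Gamma(α+S, β+n).
So α = 110 − 97 = 13 and β = 31 − 17 = 14.

Gamma(shape=13, rate=14)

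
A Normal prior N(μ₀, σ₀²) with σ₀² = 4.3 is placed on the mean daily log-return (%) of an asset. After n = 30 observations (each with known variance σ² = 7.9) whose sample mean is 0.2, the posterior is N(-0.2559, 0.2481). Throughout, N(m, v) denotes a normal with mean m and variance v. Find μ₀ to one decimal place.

The posterior mean is a precision-weighted average: μ_n = (τ₀μ₀ + τ_data·x̄)/(τ₀+τ_data), with τ₀=1/σ₀² and τ_data=n/σ².
Here τ₀ = 1/4.3 = 0.232558 and τ_data = 30/7.9 = 3.797468, so τ_n = 4.030026.
Rearranging for μ₀: μ₀ = (μ_n·τ_n − τ_data·x̄)/τ₀ = (-0.2559·4.030026 − 3.797468·0.2) / 0.232558 = -1.790777/0.232558 ≈ -7.7.

μ₀ = -7.7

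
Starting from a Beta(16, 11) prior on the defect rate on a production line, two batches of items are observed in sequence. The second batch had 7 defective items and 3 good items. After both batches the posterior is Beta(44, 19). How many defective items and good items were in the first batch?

Because Beta–binomial updating is additive in the counts, the combined data contributed (α_post−α_prior, β_post−β_prior) successes and failures.
Total across both batches: 44−16=28 defective items, 19−11=8 good items.
Subtract the second batch: 28−7=21 defective items and 8−3=5 good items.

21 defective items and 5 good items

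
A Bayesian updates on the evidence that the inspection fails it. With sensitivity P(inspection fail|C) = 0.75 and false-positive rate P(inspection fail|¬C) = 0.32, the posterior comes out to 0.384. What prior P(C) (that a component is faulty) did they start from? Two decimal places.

P(C) = 0.21

Bayes' rule in odds form gives O(C|E) = O(C)·[P(E|C)/P(E|¬C)], hence O(C) = O(C|E)/LR.
Posterior odds = 0.384/(1−0.384) = 0.6234. LR = 0.75/0.32 = 2.3438.
Prior odds = 0.6234/2.3438 = 0.2660, so P(C) = 0.2660/(1+0.2660) ≈ 0.21.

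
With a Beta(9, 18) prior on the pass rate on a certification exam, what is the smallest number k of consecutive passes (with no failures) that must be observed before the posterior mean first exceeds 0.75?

k = 46

After k passes and 0 failures the posterior is Beta(9+k, 18), with mean (9+k)/(9+18+k).
Set (9+k)/(27+k) > 0.75 and solve: k > (0.75·27 − 9)/(1 − 0.75) = 45.000.
The smallest integer exceeding 45.000 is 46.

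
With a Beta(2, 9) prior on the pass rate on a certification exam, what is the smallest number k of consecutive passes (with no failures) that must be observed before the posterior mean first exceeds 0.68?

After k passes and 0 failures the posterior is Beta(2+k, 9), with mean (2+k)/(2+9+k).
Set (2+k)/(11+k) > 0.68 and solve: k > (0.68·11 − 2)/(1 − 0.68) = 17.125.
The smallest integer exceeding 17.125 is 18, and checking k=18: (20)/(29) = 0.6897 > 0.68.

k = 18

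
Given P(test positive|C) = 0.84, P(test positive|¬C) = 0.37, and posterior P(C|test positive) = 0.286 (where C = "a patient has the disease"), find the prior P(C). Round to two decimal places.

Bayes' rule in odds form gives O(C|E) = O(C)·[P(E|C)/P(E|¬C)], hence O(C) = O(C|E)/LR.
Posterior odds = 0.286/(1−0.286) = 0.4006. LR = 0.84/0.37 = 2.2703.
Prior odds = 0.4006/2.2703 = 0.1765, so P(C) = 0.1765/(1+0.1765) ≈ 0.15.

P(C) = 0.15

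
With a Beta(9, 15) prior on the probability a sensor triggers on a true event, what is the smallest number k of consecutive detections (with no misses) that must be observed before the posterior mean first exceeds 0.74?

After k detections and 0 misses the posterior is Beta(9+k, 15), with mean (9+k)/(9+15+k).
Set (9+k)/(24+k) > 0.74 and solve: k > (0.74·24 − 9)/(1 − 0.74) = 33.692.
The smallest integer exceeding 33.692 is 34.

k = 34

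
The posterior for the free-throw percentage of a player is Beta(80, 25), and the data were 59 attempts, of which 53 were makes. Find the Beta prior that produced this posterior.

Under Beta–binomial conjugacy the posterior parameters are (α+s, β+f).
Subtract the data counts: 80−53=27, 25−6=19.

Beta(27, 19)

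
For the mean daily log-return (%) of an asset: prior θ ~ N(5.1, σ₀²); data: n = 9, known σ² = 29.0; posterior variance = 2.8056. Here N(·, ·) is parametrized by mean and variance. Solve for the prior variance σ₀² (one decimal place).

For the Normal–Normal model with known σ², precisions add: τ_n = τ₀ + n/σ².
So 1/σ₀² = 1/2.8056 − 9/29.0 = 0.356430 − 0.310345 = 0.046085.
Hence σ₀² = 1/0.046085 ≈ 21.7.

σ₀² = 21.7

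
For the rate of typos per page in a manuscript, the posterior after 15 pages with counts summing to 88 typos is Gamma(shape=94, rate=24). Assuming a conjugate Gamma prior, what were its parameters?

Gamma(shape=6, rate=9)

Gamma–Poisson conjugacy: posterior shape = α + Σxᵢ, posterior rate = β + n.
So α = 94 − 88 = 6 and β = 24 − 15 = 9.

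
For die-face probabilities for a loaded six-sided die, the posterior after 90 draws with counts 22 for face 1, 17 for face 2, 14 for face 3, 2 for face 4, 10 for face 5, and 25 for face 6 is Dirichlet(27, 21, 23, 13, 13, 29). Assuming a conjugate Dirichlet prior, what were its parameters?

For a Dirichlet(α) prior with multinomial counts c, the posterior is Dirichlet(α + c) componentwise.
Subtract each count from the matching posterior parameter: 27−22=5, 21−17=4, 23−14=9, 13−2=11, 13−10=3, 29−25=4.

Dirichlet(5, 4, 9, 11, 3, 4)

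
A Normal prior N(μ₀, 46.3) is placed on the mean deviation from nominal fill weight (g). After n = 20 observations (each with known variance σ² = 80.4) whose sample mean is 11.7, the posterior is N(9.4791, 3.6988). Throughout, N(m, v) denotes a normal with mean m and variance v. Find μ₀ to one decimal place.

μ₀ = -16.1

With known observation variance, the Normal–Normal posterior has precision τ_n = τ₀ + n/σ² and mean μ_n = (τ₀μ₀ + (n/σ²)x̄)/τ_n.
Here τ₀ = 1/46.3 = 0.021598 and τ_data = 20/80.4 = 0.248756, so τ_n = 0.270354.
Rearranging for μ₀: μ₀ = (μ_n·τ_n − τ_data·x̄)/τ₀ = (9.4791·0.270354 − 0.248756·11.7) / 0.021598 = -0.347733/0.021598 ≈ -16.1.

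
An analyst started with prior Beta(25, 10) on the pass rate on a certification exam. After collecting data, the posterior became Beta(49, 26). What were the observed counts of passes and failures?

24 passes and 16 failures

A Beta(α, β) prior with s successes and f failures in binomial data gives a Beta(α+s, β+f) posterior.
So s = 49 − 25 = 24 and f = 26 − 10 = 16.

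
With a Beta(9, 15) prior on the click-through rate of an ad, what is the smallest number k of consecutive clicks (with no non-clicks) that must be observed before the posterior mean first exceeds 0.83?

k = 65

After k clicks and 0 non-clicks the posterior is Beta(9+k, 15), with mean (9+k)/(9+15+k).
Set (9+k)/(24+k) > 0.83 and solve: k > (0.83·24 − 9)/(1 − 0.83) = 64.235.
The smallest integer exceeding 64.235 is 65.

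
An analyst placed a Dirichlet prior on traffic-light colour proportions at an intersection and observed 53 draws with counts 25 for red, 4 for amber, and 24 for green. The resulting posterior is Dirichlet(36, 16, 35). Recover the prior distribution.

For a Dirichlet(α) prior with multinomial counts c, the posterior is Dirichlet(α + c) componentwise.
Subtract each count from the matching posterior parameter: 36−25=11, 16−4=12, 35−24=11.

Dirichlet(11, 12, 11)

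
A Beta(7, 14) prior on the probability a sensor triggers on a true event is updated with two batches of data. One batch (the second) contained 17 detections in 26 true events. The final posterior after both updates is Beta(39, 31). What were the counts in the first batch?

Because Beta–binomial updating is additive in the counts, the combined data contributed (α_post−α_prior, β_post−β_prior) successes and failures.
Total across both batches: 39−7=32 detections, 31−14=17 misses.
Subtract the second batch: 32−17=15 detections and 17−9=8 misses.

15 detections and 8 misses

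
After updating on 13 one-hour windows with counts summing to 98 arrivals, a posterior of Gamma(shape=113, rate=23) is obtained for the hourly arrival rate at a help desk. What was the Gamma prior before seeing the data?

A Gamma(α, β) prior (rate parametrization) on a Poisson rate with n observations summing to S gives posterior Gamma(α+S, β+n).
So α = 113 − 98 = 15 and β = 23 − 13 = 10.

Gamma(shape=15, rate=10)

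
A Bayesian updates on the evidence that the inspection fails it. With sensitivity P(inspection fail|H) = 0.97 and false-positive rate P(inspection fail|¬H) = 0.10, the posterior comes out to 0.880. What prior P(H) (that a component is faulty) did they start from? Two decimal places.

Bayes' rule in odds form gives O(H|E) = O(H)·[P(E|H)/P(E|¬H)], hence O(H) = O(H|E)/LR.
Posterior odds = 0.880/(1−0.880) = 7.3333. LR = 0.97/0.10 = 9.7000.
Prior odds = 7.3333/9.7000 = 0.7560, so P(H) = 0.7560/(1+0.7560) ≈ 0.43.

P(H) = 0.43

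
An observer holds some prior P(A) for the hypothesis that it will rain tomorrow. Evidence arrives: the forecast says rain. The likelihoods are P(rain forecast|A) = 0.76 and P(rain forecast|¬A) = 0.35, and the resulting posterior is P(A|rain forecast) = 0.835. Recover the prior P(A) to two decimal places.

In odds form, posterior odds = prior odds × likelihood ratio, so prior odds = posterior odds ÷ LR.
Posterior odds = 0.835/(1−0.835) = 5.0606. LR = 0.76/0.35 = 2.1714.
Prior odds = 5.0606/2.1714 = 2.3306, so P(A) = 2.3306/(1+2.3306) ≈ 0.70.

P(A) = 0.70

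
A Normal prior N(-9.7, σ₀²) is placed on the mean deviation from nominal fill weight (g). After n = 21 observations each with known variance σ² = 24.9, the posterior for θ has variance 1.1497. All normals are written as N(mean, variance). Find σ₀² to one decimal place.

For the Normal–Normal model with known σ², precisions add: τ_n = τ₀ + n/σ².
So 1/σ₀² = 1/1.1497 − 21/24.9 = 0.869792 − 0.843373 = 0.026419.
Hence σ₀² = 1/0.026419 ≈ 37.9.

σ₀² = 37.9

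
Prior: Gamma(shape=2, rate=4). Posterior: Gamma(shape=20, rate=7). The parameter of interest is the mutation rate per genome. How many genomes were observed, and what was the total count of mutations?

Gamma–Poisson conjugacy: posterior shape = α + Σxᵢ, posterior rate = β + n.
Matching: Σxᵢ = 20 − 2 = 18 and n = 7 − 4 = 3.

n = 3 genomes with total 18 mutations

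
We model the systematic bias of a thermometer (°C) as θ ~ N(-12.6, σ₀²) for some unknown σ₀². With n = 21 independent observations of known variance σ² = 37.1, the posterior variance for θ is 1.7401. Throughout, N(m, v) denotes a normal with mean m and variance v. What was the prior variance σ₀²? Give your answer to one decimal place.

Posterior precision equals prior precision plus data precision: 1/σ_n² = 1/σ₀² + n/σ².
So 1/σ₀² = 1/1.7401 − 21/37.1 = 0.574680 − 0.566038 = 0.008642.
Hence σ₀² = 1/0.008642 ≈ 115.7.

σ₀² = 115.7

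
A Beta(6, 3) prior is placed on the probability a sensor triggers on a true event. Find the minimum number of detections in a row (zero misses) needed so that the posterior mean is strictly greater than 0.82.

k = 8

After k detections and 0 misses the posterior is Beta(6+k, 3), with mean (6+k)/(6+3+k).
Set (6+k)/(9+k) > 0.82 and solve: k > (0.82·9 − 6)/(1 − 0.82) = 7.667.
The smallest integer exceeding 7.667 is 8.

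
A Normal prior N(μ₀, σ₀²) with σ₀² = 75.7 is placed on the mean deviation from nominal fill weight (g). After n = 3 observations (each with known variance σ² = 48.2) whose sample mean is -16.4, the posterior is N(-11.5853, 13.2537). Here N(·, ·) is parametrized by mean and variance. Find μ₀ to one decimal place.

The posterior mean is a precision-weighted average: μ_n = (τ₀μ₀ + τ_data·x̄)/(τ₀+τ_data), with τ₀=1/σ₀² and τ_data=n/σ².
Here τ₀ = 1/75.7 = 0.013210 and τ_data = 3/48.2 = 0.062241, so τ_n = 0.075451.
Rearranging for μ₀: μ₀ = (μ_n·τ_n − τ_data·x̄)/τ₀ = (-11.5853·0.075451 − 0.062241·-16.4) / 0.013210 = 0.146630/0.013210 ≈ 11.1.

μ₀ = 11.1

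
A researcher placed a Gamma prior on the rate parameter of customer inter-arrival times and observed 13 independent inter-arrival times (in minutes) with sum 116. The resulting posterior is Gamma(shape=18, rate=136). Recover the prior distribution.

Gamma(shape=5, rate=20)

For an exponential likelihood with a Gamma(α, β) prior on the rate, n observations with total T give posterior Gamma(α+n, β+T).
So α = 18 − 13 = 5 and β = 136 − 116 = 20.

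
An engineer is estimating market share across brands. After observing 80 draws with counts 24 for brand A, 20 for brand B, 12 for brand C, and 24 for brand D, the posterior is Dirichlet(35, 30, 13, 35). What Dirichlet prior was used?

For a Dirichlet(α) prior with multinomial counts c, the posterior is Dirichlet(α + c) componentwise.
Subtract each count from the matching posterior parameter: 35−24=11, 30−20=10, 13−12=1, 35−24=11.

Dirichlet(11, 10, 1, 11)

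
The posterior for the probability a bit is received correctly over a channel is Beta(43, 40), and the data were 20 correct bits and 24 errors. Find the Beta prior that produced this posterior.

Beta is conjugate to the binomial likelihood: posterior = Beta(a+s, b+f).
So a = 43 − 20 = 23 and b = 40 − 24 = 16.

Beta(23, 16)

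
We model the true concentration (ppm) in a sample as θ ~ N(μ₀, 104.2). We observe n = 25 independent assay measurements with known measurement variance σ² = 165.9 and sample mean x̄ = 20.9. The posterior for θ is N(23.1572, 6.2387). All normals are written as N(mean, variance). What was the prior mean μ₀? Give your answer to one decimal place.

With known observation variance, the Normal–Normal posterior has precision τ_n = τ₀ + n/σ² and mean μ_n = (τ₀μ₀ + (n/σ²)x̄)/τ_n.
Here τ₀ = 1/104.2 = 0.009597 and τ_data = 25/165.9 = 0.150693, so τ_n = 0.160290.
Rearranging for μ₀: μ₀ = (μ_n·τ_n − τ_data·x̄)/τ₀ = (23.1572·0.160290 − 0.150693·20.9) / 0.009597 = 0.562384/0.009597 ≈ 58.6.

μ₀ = 58.6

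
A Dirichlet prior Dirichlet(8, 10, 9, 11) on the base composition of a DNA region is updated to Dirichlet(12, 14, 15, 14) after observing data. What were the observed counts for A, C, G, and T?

For a Dirichlet(α) prior with multinomial counts c, the posterior is Dirichlet(α + c) componentwise.
Counts are posterior − prior componentwise: 12−8=4, 14−10=4, 15−9=6, 14−11=3.

counts (4, 4, 6, 3)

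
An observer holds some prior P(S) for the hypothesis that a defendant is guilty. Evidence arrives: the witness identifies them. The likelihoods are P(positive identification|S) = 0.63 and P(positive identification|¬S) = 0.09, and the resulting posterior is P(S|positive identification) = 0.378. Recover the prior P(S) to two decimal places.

In odds form, posterior odds = prior odds × likelihood ratio, so prior odds = posterior odds ÷ LR.
Posterior odds = 0.378/(1−0.378) = 0.6077. LR = 0.63/0.09 = 7.0000.
Prior odds = 0.6077/7.0000 = 0.0868, so P(S) = 0.0868/(1+0.0868) ≈ 0.08.

P(S) = 0.08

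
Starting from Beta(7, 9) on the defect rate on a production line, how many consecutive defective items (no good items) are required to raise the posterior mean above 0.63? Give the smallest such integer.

After k defective items and 0 good items the posterior is Beta(7+k, 9), with mean (7+k)/(7+9+k).
Set (7+k)/(16+k) > 0.63 and solve: k > (0.63·16 − 7)/(1 − 0.63) = 8.324.
The smallest integer exceeding 8.324 is 9.

k = 9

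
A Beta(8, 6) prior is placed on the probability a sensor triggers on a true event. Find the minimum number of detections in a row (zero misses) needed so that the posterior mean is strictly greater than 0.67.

After k detections and 0 misses the posterior is Beta(8+k, 6), with mean (8+k)/(8+6+k).
Set (8+k)/(14+k) > 0.67 and solve: k > (0.67·14 − 8)/(1 − 0.67) = 4.182.
The smallest integer exceeding 4.182 is 5.

k = 5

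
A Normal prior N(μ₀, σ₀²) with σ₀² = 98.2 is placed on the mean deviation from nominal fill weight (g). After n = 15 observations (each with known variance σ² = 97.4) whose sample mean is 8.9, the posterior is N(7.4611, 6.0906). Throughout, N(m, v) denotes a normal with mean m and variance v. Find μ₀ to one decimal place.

With known observation variance, the Normal–Normal posterior has precision τ_n = τ₀ + n/σ² and mean μ_n = (τ₀μ₀ + (n/σ²)x̄)/τ_n.
Here τ₀ = 1/98.2 = 0.010183 and τ_data = 15/97.4 = 0.154004, so τ_n = 0.164187.
Rearranging for μ₀: μ₀ = (μ_n·τ_n − τ_data·x̄)/τ₀ = (7.4611·0.164187 − 0.154004·8.9) / 0.010183 = -0.145620/0.010183 ≈ -14.3.

μ₀ = -14.3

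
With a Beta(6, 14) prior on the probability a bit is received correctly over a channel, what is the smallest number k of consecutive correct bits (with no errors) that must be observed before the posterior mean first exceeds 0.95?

k = 261

After k correct bits and 0 errors the posterior is Beta(6+k, 14), with mean (6+k)/(6+14+k).
Set (6+k)/(20+k) > 0.95 and solve: k > (0.95·20 − 6)/(1 − 0.95) = 260.000.
The smallest integer exceeding 260.000 is 261, and checking k=261: (267)/(281) = 0.9502 > 0.95.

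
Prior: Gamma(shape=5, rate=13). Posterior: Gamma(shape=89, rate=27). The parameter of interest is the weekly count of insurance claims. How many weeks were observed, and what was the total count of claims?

n = 14 weeks with total 84 claims

A Gamma(α, β) prior (rate parametrization) on a Poisson rate with n observations summing to S gives posterior Gamma(α+S, β+n).
Matching: Σxᵢ = 89 − 5 = 84 and n = 27 − 13 = 14.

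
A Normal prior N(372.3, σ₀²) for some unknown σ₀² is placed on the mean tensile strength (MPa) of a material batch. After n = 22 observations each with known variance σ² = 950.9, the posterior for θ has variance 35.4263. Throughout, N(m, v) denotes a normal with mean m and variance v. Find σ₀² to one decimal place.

For the Normal–Normal model with known σ², precisions add: τ_n = τ₀ + n/σ².
So 1/σ₀² = 1/35.4263 − 22/950.9 = 0.028228 − 0.023136 = 0.005092.
Hence σ₀² = 1/0.005092 ≈ 196.4.

σ₀² = 196.4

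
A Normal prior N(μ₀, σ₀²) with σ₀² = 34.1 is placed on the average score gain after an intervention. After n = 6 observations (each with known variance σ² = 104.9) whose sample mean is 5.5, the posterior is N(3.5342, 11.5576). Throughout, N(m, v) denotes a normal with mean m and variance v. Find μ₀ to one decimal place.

With known observation variance, the Normal–Normal posterior has precision τ_n = τ₀ + n/σ² and mean μ_n = (τ₀μ₀ + (n/σ²)x̄)/τ_n.
Here τ₀ = 1/34.1 = 0.029326 and τ_data = 6/104.9 = 0.057197, so τ_n = 0.086523.
Rearranging for μ₀: μ₀ = (μ_n·τ_n − τ_data·x̄)/τ₀ = (3.5342·0.086523 − 0.057197·5.5) / 0.029326 = -0.008794/0.029326 ≈ -0.3.

μ₀ = -0.3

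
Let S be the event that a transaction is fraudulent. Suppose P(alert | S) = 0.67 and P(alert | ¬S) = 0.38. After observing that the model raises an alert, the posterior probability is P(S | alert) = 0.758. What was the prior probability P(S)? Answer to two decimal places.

Bayes' rule in odds form gives O(S|E) = O(S)·[P(E|S)/P(E|¬S)], hence O(S) = O(S|E)/LR.
Posterior odds = 0.758/(1−0.758) = 3.1322. LR = 0.67/0.38 = 1.7632.
Prior odds = 3.1322/1.7632 = 1.7764, so P(S) = 1.7764/(1+1.7764) ≈ 0.64.

P(S) = 0.64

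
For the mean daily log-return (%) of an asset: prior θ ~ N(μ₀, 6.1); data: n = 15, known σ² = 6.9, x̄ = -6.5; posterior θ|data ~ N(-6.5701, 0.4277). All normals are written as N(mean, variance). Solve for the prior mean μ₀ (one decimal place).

μ₀ = -7.5

The posterior mean is a precision-weighted average: μ_n = (τ₀μ₀ + τ_data·x̄)/(τ₀+τ_data), with τ₀=1/σ₀² and τ_data=n/σ².
Here τ₀ = 1/6.1 = 0.163934 and τ_data = 15/6.9 = 2.173913, so τ_n = 2.337847.
Rearranging for μ₀: μ₀ = (μ_n·τ_n − τ_data·x̄)/τ₀ = (-6.5701·2.337847 − 2.173913·-6.5) / 0.163934 = -1.229454/0.163934 ≈ -7.5.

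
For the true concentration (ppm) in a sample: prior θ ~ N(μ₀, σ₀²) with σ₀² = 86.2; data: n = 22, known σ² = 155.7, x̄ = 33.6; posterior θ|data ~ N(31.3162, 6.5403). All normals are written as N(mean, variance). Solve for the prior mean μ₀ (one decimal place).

With known observation variance, the Normal–Normal posterior has precision τ_n = τ₀ + n/σ² and mean μ_n = (τ₀μ₀ + (n/σ²)x̄)/τ_n.
Here τ₀ = 1/86.2 = 0.011601 and τ_data = 22/155.7 = 0.141297, so τ_n = 0.152898.
Rearranging for μ₀: μ₀ = (μ_n·τ_n − τ_data·x̄)/τ₀ = (31.3162·0.152898 − 0.141297·33.6) / 0.011601 = 0.040605/0.011601 ≈ 3.5.

μ₀ = 3.5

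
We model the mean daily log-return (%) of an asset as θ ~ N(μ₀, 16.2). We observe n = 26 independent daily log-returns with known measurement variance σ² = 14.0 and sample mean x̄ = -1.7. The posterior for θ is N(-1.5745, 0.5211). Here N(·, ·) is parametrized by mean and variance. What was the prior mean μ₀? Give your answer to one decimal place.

With known observation variance, the Normal–Normal posterior has precision τ_n = τ₀ + n/σ² and mean μ_n = (τ₀μ₀ + (n/σ²)x̄)/τ_n.
Here τ₀ = 1/16.2 = 0.061728 and τ_data = 26/14.0 = 1.857143, so τ_n = 1.918871.
Rearranging for μ₀: μ₀ = (μ_n·τ_n − τ_data·x̄)/τ₀ = (-1.5745·1.918871 − 1.857143·-1.7) / 0.061728 = 0.135881/0.061728 ≈ 2.2.

μ₀ = 2.2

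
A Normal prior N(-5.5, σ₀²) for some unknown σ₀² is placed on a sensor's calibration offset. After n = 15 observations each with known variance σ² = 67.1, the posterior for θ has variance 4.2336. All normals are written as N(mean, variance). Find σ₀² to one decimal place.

Posterior precision equals prior precision plus data precision: 1/σ_n² = 1/σ₀² + n/σ².
So 1/σ₀² = 1/4.2336 − 15/67.1 = 0.236206 − 0.223547 = 0.012659.
Hence σ₀² = 1/0.012659 ≈ 79.0.

σ₀² = 79.0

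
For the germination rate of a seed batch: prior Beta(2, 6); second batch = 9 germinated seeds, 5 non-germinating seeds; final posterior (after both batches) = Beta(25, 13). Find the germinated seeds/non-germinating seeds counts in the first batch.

14 germinated seeds and 2 non-germinating seeds

Because Beta–binomial updating is additive in the counts, the combined data contributed (α_post−α_prior, β_post−β_prior) successes and failures.
Total across both batches: 25−2=23 germinated seeds, 13−6=7 non-germinating seeds.
Subtract the second batch: 23−9=14 germinated seeds and 7−5=2 non-germinating seeds.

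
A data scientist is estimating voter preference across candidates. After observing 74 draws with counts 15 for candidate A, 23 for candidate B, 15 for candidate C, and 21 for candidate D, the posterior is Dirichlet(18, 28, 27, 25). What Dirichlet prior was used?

For a Dirichlet(α) prior with multinomial counts c, the posterior is Dirichlet(α + c) componentwise.
Subtract each count from the matching posterior parameter: 18−15=3, 28−23=5, 27−15=12, 25−21=4.

Dirichlet(3, 5, 12, 4)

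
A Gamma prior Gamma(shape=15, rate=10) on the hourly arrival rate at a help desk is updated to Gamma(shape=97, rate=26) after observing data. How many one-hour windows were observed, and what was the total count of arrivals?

n = 16 one-hour windows with total 82 arrivals

Gamma–Poisson conjugacy: posterior shape = α + Σxᵢ, posterior rate = β + n.
Matching: Σxᵢ = 97 − 15 = 82 and n = 26 − 10 = 16.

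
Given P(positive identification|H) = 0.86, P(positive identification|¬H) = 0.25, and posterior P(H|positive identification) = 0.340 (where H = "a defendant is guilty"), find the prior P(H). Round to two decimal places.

In odds form, posterior odds = prior odds × likelihood ratio, so prior odds = posterior odds ÷ LR.
Posterior odds = 0.340/(1−0.340) = 0.5152. LR = 0.86/0.25 = 3.4400.
Prior odds = 0.5152/3.4400 = 0.1498, so P(H) = 0.1498/(1+0.1498) ≈ 0.13.

P(H) = 0.13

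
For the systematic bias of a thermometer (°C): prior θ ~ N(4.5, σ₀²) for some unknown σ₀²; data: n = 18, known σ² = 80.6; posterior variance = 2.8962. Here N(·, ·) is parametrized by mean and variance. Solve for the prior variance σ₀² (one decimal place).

For the Normal–Normal model with known σ², precisions add: τ_n = τ₀ + n/σ².
So 1/σ₀² = 1/2.8962 − 18/80.6 = 0.345280 − 0.223325 = 0.121955.
Hence σ₀² = 1/0.121955 ≈ 8.2.

σ₀² = 8.2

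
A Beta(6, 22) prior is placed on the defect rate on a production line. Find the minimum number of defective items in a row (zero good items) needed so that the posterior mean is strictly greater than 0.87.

k = 142

After k defective items and 0 good items the posterior is Beta(6+k, 22), with mean (6+k)/(6+22+k).
Set (6+k)/(28+k) > 0.87 and solve: k > (0.87·28 − 6)/(1 − 0.87) = 141.231.
The smallest integer exceeding 141.231 is 142, and checking k=142: (148)/(170) = 0.8706 > 0.87.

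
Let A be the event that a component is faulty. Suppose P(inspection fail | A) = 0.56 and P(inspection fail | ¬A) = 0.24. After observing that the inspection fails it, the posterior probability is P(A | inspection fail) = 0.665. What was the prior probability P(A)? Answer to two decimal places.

In odds form, posterior odds = prior odds × likelihood ratio, so prior odds = posterior odds ÷ LR.
Posterior odds = 0.665/(1−0.665) = 1.9851. LR = 0.56/0.24 = 2.3333.
Prior odds = 1.9851/2.3333 = 0.8508, so P(A) = 0.8508/(1+0.8508) ≈ 0.46.

P(A) = 0.46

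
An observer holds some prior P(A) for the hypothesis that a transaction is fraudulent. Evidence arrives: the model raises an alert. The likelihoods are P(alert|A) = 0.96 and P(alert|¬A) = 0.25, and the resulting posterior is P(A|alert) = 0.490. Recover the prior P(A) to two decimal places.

P(A) = 0.20

Bayes' rule in odds form gives O(A|E) = O(A)·[P(E|A)/P(E|¬A)], hence O(A) = O(A|E)/LR.
Posterior odds = 0.490/(1−0.490) = 0.9608. LR = 0.96/0.25 = 3.8400.
Prior odds = 0.9608/3.8400 = 0.2502, so P(A) = 0.2502/(1+0.2502) ≈ 0.20.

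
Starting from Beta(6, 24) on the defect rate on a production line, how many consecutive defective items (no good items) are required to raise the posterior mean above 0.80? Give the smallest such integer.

After k defective items and 0 good items the posterior is Beta(6+k, 24), with mean (6+k)/(6+24+k).
Set (6+k)/(30+k) > 0.80 and solve: k > (0.80·30 − 6)/(1 − 0.80) = 90.000.
The smallest integer exceeding 90.000 is 91, and checking k=91: (97)/(121) = 0.8017 > 0.80.

k = 91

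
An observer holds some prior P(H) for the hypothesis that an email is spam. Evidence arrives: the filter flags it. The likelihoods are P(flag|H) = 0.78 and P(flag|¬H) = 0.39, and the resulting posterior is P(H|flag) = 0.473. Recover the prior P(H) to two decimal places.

Bayes' rule in odds form gives O(H|E) = O(H)·[P(E|H)/P(E|¬H)], hence O(H) = O(H|E)/LR.
Posterior odds = 0.473/(1−0.473) = 0.8975. LR = 0.78/0.39 = 2.0000.
Prior odds = 0.8975/2.0000 = 0.4487, so P(H) = 0.4487/(1+0.4487) ≈ 0.31.

P(H) = 0.31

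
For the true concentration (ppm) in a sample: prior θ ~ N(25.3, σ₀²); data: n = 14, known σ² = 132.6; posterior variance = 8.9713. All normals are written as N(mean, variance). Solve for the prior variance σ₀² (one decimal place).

σ₀² = 169.9

For the Normal–Normal model with known σ², precisions add: τ_n = τ₀ + n/σ².
So 1/σ₀² = 1/8.9713 − 14/132.6 = 0.111467 − 0.105581 = 0.005886.
Hence σ₀² = 1/0.005886 ≈ 169.9.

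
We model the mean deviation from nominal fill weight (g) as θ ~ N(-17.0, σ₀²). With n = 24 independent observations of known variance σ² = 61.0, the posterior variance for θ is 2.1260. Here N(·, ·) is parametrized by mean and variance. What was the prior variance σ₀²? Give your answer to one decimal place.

σ₀² = 13.0

For the Normal–Normal model with known σ², precisions add: τ_n = τ₀ + n/σ².
So 1/σ₀² = 1/2.1260 − 24/61.0 = 0.470367 − 0.393443 = 0.076924.
Hence σ₀² = 1/0.076924 ≈ 13.0.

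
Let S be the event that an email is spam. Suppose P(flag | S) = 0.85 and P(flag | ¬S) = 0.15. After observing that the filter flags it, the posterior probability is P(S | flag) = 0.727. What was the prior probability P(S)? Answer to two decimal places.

P(S) = 0.32

In odds form, posterior odds = prior odds × likelihood ratio, so prior odds = posterior odds ÷ LR.
Posterior odds = 0.727/(1−0.727) = 2.6630. LR = 0.85/0.15 = 5.6667.
Prior odds = 2.6630/5.6667 = 0.4699, so P(S) = 0.4699/(1+0.4699) ≈ 0.32.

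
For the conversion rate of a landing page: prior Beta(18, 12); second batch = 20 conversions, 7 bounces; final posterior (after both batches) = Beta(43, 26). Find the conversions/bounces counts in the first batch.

Sequential conjugate updates are equivalent to a single update on the pooled data, so total successes = posterior α − prior α and total failures = posterior β − prior β.
Total across both batches: 43−18=25 conversions, 26−12=14 bounces.
Subtract the second batch: 25−20=5 conversions and 14−7=7 bounces.

5 conversions and 7 bounces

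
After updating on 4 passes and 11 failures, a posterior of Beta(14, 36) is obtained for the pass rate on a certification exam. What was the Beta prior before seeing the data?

Beta is conjugate to the binomial likelihood: posterior = Beta(α+s, β+f).
Subtract the data counts: 14−4=10, 36−11=25.

Beta(10, 25)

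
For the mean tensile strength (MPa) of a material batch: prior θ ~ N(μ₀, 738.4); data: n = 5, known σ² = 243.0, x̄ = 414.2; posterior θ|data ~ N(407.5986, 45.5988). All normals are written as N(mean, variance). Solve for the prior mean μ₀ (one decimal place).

The posterior mean is a precision-weighted average: μ_n = (τ₀μ₀ + τ_data·x̄)/(τ₀+τ_data), with τ₀=1/σ₀² and τ_data=n/σ².
Here τ₀ = 1/738.4 = 0.001354 and τ_data = 5/243.0 = 0.020576, so τ_n = 0.021930.
Rearranging for μ₀: μ₀ = (μ_n·τ_n − τ_data·x̄)/τ₀ = (407.5986·0.021930 − 0.020576·414.2) / 0.001354 = 0.416058/0.001354 ≈ 307.3.

μ₀ = 307.3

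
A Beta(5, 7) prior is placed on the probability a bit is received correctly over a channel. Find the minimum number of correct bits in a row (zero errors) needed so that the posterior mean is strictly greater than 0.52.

After k correct bits and 0 errors the posterior is Beta(5+k, 7), with mean (5+k)/(5+7+k).
Set (5+k)/(12+k) > 0.52 and solve: k > (0.52·12 − 5)/(1 − 0.52) = 2.583.
The smallest integer exceeding 2.583 is 3, and checking k=3: (8)/(15) = 0.5333 > 0.52.

k = 3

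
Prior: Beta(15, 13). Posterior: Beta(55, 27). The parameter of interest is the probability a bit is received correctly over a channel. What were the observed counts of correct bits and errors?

A Beta(α, β) prior with s successes and f failures in binomial data gives a Beta(α+s, β+f) posterior.
So s = 55 − 15 = 40 and f = 27 − 13 = 14.

40 correct bits and 14 errors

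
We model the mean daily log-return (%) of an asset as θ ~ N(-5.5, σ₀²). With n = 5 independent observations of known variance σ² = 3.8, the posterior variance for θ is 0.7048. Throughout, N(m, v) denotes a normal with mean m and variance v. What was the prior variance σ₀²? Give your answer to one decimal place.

For the Normal–Normal model with known σ², precisions add: τ_n = τ₀ + n/σ².
So 1/σ₀² = 1/0.7048 − 5/3.8 = 1.418842 − 1.315789 = 0.103053.
Hence σ₀² = 1/0.103053 ≈ 9.7.

σ₀² = 9.7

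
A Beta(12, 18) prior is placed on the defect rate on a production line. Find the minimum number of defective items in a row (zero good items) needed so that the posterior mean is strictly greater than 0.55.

After k defective items and 0 good items the posterior is Beta(12+k, 18), with mean (12+k)/(12+18+k).
Set (12+k)/(30+k) > 0.55 and solve: k > (0.55·30 − 12)/(1 − 0.55) = 10.000.
The smallest integer exceeding 10.000 is 11, and checking k=11: (23)/(41) = 0.5610 > 0.55.

k = 11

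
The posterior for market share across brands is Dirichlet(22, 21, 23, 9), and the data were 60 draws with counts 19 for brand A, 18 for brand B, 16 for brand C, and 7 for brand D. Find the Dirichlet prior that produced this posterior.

Dirichlet(3, 3, 7, 2)

For a Dirichlet(α) prior with multinomial counts c, the posterior is Dirichlet(α + c) componentwise.
Subtract each count from the matching posterior parameter: 22−19=3, 21−18=3, 23−16=7, 9−7=2.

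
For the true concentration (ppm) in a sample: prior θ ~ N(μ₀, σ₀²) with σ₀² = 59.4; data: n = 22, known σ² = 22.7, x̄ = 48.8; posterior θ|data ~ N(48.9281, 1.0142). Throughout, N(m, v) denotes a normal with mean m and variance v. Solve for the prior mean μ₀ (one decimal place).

With known observation variance, the Normal–Normal posterior has precision τ_n = τ₀ + n/σ² and mean μ_n = (τ₀μ₀ + (n/σ²)x̄)/τ_n.
Here τ₀ = 1/59.4 = 0.016835 and τ_data = 22/22.7 = 0.969163, so τ_n = 0.985998.
Rearranging for μ₀: μ₀ = (μ_n·τ_n − τ_data·x̄)/τ₀ = (48.9281·0.985998 − 0.969163·48.8) / 0.016835 = 0.947854/0.016835 ≈ 56.3.

μ₀ = 56.3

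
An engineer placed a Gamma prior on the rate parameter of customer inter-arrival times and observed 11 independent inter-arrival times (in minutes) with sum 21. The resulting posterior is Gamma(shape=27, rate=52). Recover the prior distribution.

Gamma(shape=16, rate=31)

Gamma–exponential conjugacy: posterior shape = α + n, posterior rate = β + Σtᵢ.
So α = 27 − 11 = 16 and β = 52 − 21 = 31.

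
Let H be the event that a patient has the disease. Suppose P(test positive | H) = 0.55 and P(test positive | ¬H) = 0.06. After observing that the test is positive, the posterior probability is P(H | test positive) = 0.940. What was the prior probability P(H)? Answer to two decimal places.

In odds form, posterior odds = prior odds × likelihood ratio, so prior odds = posterior odds ÷ LR.
Posterior odds = 0.940/(1−0.940) = 15.6667. LR = 0.55/0.06 = 9.1667.
Prior odds = 15.6667/9.1667 = 1.7091, so P(H) = 1.7091/(1+1.7091) ≈ 0.63.

P(H) = 0.63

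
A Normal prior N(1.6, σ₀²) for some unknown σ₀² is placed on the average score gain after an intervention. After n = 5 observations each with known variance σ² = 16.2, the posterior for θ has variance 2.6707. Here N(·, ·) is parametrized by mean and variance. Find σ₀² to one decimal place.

σ₀² = 15.2

For the Normal–Normal model with known σ², precisions add: τ_n = τ₀ + n/σ².
So 1/σ₀² = 1/2.6707 − 5/16.2 = 0.374434 − 0.308642 = 0.065792.
Hence σ₀² = 1/0.065792 ≈ 15.2.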